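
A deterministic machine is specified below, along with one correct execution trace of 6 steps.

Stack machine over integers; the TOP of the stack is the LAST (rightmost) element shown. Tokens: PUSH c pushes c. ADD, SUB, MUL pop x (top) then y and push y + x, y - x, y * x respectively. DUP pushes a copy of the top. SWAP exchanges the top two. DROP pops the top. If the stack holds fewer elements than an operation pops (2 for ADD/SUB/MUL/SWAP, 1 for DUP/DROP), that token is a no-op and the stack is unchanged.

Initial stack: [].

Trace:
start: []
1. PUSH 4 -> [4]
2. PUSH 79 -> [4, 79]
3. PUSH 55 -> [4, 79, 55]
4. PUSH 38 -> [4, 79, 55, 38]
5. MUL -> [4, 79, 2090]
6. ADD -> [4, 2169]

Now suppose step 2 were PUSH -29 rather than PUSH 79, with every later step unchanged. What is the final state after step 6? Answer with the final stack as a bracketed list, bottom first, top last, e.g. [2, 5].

(re-executing from step 2 with the substitution; state before step 2: [4])
2. PUSH -29 -> [4, -29]
3. PUSH 55 -> [4, -29, 55]
4. PUSH 38 -> [4, -29, 55, 38]
5. MUL -> [4, -29, 2090]
6. ADD -> [4, 2061]

[4, 2061]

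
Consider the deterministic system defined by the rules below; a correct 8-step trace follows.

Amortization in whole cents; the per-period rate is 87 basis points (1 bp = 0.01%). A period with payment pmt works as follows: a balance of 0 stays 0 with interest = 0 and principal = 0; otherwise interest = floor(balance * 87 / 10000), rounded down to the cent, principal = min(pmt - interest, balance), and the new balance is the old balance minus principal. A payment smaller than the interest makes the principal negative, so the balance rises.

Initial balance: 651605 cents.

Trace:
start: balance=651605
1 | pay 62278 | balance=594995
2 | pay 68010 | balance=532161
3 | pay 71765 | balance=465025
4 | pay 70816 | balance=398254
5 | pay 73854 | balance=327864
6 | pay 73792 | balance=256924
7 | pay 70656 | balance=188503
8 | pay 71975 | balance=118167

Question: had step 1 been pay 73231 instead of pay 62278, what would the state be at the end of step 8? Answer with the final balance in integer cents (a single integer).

(re-executing from step 1 with the substitution; state before step 1: balance=651605)
1 | pay 73231 | balance=584042
2 | pay 68010 | balance=521113
3 | pay 71765 | balance=453881
4 | pay 70816 | balance=387013
5 | pay 73854 | balance=316526
6 | pay 73792 | balance=245487
7 | pay 70656 | balance=176966
8 | pay 71975 | balance=106530

106530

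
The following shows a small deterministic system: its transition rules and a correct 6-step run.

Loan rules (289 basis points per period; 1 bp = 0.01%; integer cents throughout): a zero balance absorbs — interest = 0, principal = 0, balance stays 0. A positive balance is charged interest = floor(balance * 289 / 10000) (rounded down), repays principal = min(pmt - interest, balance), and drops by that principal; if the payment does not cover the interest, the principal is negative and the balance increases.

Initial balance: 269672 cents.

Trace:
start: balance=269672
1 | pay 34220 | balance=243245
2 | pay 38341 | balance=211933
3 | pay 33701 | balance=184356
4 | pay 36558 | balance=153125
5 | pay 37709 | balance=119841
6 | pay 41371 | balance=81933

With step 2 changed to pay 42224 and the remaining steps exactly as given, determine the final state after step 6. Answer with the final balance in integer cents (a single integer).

(re-executing from step 2 with the substitution; state before step 2: balance=243245)
2 | pay 42224 | balance=208050
3 | pay 33701 | balance=180361
4 | pay 36558 | balance=149015
5 | pay 37709 | balance=115612
6 | pay 41371 | balance=77582

77582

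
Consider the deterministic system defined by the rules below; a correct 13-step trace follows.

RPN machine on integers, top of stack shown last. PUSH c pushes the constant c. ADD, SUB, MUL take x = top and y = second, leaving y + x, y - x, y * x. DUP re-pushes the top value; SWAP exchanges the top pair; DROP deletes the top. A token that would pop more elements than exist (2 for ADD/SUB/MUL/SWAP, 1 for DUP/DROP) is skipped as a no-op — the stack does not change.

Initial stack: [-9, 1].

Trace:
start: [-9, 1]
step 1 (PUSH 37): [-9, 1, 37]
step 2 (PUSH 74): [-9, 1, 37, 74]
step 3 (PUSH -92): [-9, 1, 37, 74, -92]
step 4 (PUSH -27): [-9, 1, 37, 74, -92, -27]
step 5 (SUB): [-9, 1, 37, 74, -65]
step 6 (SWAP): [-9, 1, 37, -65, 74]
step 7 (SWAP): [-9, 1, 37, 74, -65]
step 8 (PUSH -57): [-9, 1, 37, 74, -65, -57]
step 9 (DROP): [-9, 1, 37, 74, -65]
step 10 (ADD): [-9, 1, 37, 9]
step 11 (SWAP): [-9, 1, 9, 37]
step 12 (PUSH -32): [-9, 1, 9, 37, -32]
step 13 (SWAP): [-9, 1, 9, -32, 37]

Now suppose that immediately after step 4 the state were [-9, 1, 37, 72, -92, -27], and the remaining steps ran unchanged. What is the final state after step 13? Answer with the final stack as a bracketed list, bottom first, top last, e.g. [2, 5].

state after step 4 := [-9, 1, 37, 72, -92, -27]
step 5 (SUB): [-9, 1, 37, 72, -65]
step 6 (SWAP): [-9, 1, 37, -65, 72]
step 7 (SWAP): [-9, 1, 37, 72, -65]
step 8 (PUSH -57): [-9, 1, 37, 72, -65, -57]
step 9 (DROP): [-9, 1, 37, 72, -65]
step 10 (ADD): [-9, 1, 37, 7]
step 11 (SWAP): [-9, 1, 7, 37]
step 12 (PUSH -32): [-9, 1, 7, 37, -32]
step 13 (SWAP): [-9, 1, 7, -32, 37]

[-9, 1, 7, -32, 37]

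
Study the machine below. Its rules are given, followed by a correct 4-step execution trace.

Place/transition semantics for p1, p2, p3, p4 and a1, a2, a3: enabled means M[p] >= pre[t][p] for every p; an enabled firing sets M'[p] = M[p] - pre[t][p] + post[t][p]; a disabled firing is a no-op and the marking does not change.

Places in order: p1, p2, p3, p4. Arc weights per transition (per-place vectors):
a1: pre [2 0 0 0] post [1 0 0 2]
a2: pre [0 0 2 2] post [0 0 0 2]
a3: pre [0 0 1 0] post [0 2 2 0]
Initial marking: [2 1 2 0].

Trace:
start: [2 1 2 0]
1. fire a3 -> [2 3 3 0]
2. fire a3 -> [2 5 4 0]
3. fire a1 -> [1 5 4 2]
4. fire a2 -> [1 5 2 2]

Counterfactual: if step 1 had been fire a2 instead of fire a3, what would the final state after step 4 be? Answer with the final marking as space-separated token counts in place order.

(re-executing from step 1 with the substitution; state before step 1: [2 1 2 0])
1. fire a2 -> [2 1 2 0]
2. fire a3 -> [2 3 3 0]
3. fire a1 -> [1 3 3 2]
4. fire a2 -> [1 3 1 2]

1 3 1 2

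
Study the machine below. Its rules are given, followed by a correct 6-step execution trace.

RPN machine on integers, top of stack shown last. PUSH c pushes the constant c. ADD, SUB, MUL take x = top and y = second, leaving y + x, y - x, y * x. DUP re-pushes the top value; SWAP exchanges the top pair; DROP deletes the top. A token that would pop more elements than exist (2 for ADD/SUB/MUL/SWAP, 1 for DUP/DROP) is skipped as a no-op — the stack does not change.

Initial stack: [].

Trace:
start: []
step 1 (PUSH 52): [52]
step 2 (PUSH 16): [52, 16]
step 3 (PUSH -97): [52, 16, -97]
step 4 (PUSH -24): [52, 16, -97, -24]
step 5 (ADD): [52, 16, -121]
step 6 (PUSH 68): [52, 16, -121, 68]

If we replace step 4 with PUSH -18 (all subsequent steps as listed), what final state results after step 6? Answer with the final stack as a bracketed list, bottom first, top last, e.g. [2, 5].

[52, 16, -115, 68]

(re-executing from step 4 with the substitution; state before step 4: [52, 16, -97])
step 4 (PUSH -18): [52, 16, -97, -18]
step 5 (ADD): [52, 16, -115]
step 6 (PUSH 68): [52, 16, -115, 68]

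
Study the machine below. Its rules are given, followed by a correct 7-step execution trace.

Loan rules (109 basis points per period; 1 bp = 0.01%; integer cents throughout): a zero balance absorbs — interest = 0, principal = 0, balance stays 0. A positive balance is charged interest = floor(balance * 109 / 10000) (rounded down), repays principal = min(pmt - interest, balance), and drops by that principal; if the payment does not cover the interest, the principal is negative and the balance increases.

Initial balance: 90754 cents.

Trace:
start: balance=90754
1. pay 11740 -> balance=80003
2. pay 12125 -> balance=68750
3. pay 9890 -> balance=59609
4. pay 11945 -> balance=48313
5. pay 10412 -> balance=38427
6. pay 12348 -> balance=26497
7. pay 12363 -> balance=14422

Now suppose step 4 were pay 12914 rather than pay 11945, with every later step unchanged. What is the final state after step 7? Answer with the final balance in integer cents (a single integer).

13423

(re-executing from step 4 with the substitution; state before step 4: balance=59609)
4. pay 12914 -> balance=47344
5. pay 10412 -> balance=37448
6. pay 12348 -> balance=25508
7. pay 12363 -> balance=13423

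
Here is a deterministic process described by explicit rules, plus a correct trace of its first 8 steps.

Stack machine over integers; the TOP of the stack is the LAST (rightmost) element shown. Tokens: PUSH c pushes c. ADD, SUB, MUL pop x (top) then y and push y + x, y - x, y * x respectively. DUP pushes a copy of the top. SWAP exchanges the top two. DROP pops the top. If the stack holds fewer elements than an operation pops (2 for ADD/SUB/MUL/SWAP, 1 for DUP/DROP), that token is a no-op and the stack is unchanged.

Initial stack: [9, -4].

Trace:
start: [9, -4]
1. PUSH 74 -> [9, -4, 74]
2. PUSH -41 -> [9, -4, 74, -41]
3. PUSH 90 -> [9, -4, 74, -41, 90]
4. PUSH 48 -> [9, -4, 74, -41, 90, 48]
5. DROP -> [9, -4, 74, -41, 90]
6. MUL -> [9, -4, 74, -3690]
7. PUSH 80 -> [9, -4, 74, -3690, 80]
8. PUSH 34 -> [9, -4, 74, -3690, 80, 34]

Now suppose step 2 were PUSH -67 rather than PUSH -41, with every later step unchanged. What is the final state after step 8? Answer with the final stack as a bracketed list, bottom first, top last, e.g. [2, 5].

[9, -4, 74, -6030, 80, 34]

(re-executing from step 2 with the substitution; state before step 2: [9, -4, 74])
2. PUSH -67 -> [9, -4, 74, -67]
3. PUSH 90 -> [9, -4, 74, -67, 90]
4. PUSH 48 -> [9, -4, 74, -67, 90, 48]
5. DROP -> [9, -4, 74, -67, 90]
6. MUL -> [9, -4, 74, -6030]
7. PUSH 80 -> [9, -4, 74, -6030, 80]
8. PUSH 34 -> [9, -4, 74, -6030, 80, 34]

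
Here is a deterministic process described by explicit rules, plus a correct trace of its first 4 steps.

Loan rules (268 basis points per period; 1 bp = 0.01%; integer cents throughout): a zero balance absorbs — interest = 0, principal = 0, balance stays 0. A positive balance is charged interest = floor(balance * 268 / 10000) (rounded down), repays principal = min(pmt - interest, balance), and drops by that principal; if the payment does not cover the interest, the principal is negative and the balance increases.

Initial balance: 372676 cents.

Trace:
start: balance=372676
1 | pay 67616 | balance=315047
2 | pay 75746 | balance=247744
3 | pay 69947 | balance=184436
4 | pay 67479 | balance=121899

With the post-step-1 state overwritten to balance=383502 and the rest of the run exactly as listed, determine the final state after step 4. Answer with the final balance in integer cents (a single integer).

196007

state after step 1 := balance=383502
2 | pay 75746 | balance=318033
3 | pay 69947 | balance=256609
4 | pay 67479 | balance=196007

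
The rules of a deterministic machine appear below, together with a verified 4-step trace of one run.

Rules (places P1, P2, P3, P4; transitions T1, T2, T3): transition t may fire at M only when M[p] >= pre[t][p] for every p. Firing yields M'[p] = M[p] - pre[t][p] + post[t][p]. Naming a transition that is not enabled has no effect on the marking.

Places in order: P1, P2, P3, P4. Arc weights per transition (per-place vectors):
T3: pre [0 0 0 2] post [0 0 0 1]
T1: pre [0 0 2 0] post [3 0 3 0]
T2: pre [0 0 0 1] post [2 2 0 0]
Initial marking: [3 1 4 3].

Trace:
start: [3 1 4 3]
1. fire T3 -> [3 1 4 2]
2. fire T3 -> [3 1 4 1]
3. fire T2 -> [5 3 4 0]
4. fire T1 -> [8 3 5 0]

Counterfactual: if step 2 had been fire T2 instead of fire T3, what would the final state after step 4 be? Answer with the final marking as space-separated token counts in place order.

10 5 5 0

(re-executing from step 2 with the substitution; state before step 2: [3 1 4 2])
2. fire T2 -> [5 3 4 1]
3. fire T2 -> [7 5 4 0]
4. fire T1 -> [10 5 5 0]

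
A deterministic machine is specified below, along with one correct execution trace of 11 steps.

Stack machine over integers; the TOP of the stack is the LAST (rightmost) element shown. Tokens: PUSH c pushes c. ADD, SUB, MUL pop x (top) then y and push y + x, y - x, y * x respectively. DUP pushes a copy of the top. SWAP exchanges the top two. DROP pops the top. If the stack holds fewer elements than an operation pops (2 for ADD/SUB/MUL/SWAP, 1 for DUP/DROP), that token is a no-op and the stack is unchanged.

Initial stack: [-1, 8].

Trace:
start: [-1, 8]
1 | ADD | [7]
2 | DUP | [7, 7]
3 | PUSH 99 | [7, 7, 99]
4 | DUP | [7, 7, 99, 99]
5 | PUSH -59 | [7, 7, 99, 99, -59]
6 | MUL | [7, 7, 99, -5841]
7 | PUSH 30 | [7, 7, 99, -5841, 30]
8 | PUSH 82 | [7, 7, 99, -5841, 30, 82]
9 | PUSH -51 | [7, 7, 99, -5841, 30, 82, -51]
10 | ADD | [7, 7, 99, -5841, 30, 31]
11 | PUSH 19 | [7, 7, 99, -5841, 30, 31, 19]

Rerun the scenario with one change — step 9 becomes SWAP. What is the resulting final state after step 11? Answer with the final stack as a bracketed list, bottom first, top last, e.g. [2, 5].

[7, 7, 99, -5841, 112, 19]

(re-executing from step 9 with the substitution; state before step 9: [7, 7, 99, -5841, 30, 82])
9 | SWAP | [7, 7, 99, -5841, 82, 30]
10 | ADD | [7, 7, 99, -5841, 112]
11 | PUSH 19 | [7, 7, 99, -5841, 112, 19]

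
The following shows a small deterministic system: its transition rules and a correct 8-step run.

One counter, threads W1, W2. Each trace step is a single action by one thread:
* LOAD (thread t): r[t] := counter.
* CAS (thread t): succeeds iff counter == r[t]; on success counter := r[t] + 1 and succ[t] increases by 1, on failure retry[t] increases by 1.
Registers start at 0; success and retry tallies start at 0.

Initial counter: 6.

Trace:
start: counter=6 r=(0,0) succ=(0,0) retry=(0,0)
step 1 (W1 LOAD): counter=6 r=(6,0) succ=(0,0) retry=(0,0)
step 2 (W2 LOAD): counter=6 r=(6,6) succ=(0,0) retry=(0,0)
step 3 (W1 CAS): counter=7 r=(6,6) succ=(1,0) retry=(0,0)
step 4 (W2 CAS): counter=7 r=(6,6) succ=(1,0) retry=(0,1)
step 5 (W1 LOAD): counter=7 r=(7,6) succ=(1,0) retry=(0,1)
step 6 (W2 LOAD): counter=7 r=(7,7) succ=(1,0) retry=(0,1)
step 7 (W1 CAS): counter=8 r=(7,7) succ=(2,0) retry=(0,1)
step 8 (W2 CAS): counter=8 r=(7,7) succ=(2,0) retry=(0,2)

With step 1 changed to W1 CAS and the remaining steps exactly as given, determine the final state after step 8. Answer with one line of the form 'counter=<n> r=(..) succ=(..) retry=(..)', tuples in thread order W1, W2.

(re-executing from step 1 with the substitution; state before step 1: counter=6 r=(0,0) succ=(0,0) retry=(0,0))
step 1 (W1 CAS): counter=6 r=(0,0) succ=(0,0) retry=(1,0)
step 2 (W2 LOAD): counter=6 r=(0,6) succ=(0,0) retry=(1,0)
step 3 (W1 CAS): counter=6 r=(0,6) succ=(0,0) retry=(2,0)
step 4 (W2 CAS): counter=7 r=(0,6) succ=(0,1) retry=(2,0)
step 5 (W1 LOAD): counter=7 r=(7,6) succ=(0,1) retry=(2,0)
step 6 (W2 LOAD): counter=7 r=(7,7) succ=(0,1) retry=(2,0)
step 7 (W1 CAS): counter=8 r=(7,7) succ=(1,1) retry=(2,0)
step 8 (W2 CAS): counter=8 r=(7,7) succ=(1,1) retry=(2,1)

counter=8 r=(7,7) succ=(1,1) retry=(2,1)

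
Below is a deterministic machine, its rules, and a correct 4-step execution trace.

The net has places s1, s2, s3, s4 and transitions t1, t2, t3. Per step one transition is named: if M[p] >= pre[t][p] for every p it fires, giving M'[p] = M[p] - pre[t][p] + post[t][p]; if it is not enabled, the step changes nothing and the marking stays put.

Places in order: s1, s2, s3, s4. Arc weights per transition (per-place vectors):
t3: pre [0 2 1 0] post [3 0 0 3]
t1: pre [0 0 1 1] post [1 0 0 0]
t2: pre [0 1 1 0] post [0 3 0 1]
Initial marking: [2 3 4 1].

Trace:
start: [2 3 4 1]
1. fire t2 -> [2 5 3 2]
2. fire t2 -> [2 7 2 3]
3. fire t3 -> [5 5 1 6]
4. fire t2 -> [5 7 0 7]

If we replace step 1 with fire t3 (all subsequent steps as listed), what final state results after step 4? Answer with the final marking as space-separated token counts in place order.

8 3 0 9

(re-executing from step 1 with the substitution; state before step 1: [2 3 4 1])
1. fire t3 -> [5 1 3 4]
2. fire t2 -> [5 3 2 5]
3. fire t3 -> [8 1 1 8]
4. fire t2 -> [8 3 0 9]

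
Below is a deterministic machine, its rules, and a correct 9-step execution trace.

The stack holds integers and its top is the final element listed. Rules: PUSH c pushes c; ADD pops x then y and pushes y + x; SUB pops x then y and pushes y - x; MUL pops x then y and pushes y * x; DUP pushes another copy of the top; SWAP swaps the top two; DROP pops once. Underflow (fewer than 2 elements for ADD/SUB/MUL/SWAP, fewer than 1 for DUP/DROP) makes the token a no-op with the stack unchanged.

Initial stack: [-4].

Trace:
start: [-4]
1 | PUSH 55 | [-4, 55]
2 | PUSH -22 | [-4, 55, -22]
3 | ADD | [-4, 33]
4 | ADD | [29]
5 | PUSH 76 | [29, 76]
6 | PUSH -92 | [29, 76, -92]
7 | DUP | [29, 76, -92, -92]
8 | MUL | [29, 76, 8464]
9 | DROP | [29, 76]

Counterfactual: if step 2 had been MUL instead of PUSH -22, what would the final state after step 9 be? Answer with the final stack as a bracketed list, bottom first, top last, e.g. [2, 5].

(re-executing from step 2 with the substitution; state before step 2: [-4, 55])
2 | MUL | [-220]
3 | ADD | [-220]
4 | ADD | [-220]
5 | PUSH 76 | [-220, 76]
6 | PUSH -92 | [-220, 76, -92]
7 | DUP | [-220, 76, -92, -92]
8 | MUL | [-220, 76, 8464]
9 | DROP | [-220, 76]

[-220, 76]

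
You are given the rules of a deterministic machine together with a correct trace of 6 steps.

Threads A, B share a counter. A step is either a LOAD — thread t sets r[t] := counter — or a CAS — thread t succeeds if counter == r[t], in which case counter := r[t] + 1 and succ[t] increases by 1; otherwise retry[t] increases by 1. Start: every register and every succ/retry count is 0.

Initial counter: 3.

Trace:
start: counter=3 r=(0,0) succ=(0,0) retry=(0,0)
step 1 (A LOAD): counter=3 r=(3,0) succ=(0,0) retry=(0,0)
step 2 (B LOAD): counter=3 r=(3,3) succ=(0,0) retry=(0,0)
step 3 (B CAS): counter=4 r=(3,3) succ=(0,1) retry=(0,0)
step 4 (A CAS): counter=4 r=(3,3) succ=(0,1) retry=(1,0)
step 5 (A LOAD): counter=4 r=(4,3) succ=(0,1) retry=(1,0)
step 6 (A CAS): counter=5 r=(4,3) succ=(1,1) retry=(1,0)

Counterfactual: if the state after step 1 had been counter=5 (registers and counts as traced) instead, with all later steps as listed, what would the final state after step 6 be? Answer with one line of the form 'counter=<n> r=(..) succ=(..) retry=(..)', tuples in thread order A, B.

state after step 1 := counter=5 r=(3,0) succ=(0,0) retry=(0,0)
step 2 (B LOAD): counter=5 r=(3,5) succ=(0,0) retry=(0,0)
step 3 (B CAS): counter=6 r=(3,5) succ=(0,1) retry=(0,0)
step 4 (A CAS): counter=6 r=(3,5) succ=(0,1) retry=(1,0)
step 5 (A LOAD): counter=6 r=(6,5) succ=(0,1) retry=(1,0)
step 6 (A CAS): counter=7 r=(6,5) succ=(1,1) retry=(1,0)

counter=7 r=(6,5) succ=(1,1) retry=(1,0)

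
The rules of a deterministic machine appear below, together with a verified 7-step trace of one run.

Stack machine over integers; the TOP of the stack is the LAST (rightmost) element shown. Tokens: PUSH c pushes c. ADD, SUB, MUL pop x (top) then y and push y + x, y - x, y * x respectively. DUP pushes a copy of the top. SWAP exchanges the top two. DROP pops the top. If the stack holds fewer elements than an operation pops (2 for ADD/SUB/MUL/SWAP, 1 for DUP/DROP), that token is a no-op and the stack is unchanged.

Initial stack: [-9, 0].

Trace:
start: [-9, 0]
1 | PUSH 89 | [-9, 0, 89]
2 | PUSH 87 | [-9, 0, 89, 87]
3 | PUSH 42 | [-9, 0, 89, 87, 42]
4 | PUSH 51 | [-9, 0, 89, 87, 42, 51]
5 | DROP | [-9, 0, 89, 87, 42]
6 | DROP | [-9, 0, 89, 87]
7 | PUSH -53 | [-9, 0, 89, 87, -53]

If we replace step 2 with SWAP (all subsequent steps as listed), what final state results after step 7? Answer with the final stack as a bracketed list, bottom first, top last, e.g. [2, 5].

[-9, 89, 0, -53]

(re-executing from step 2 with the substitution; state before step 2: [-9, 0, 89])
2 | SWAP | [-9, 89, 0]
3 | PUSH 42 | [-9, 89, 0, 42]
4 | PUSH 51 | [-9, 89, 0, 42, 51]
5 | DROP | [-9, 89, 0, 42]
6 | DROP | [-9, 89, 0]
7 | PUSH -53 | [-9, 89, 0, -53]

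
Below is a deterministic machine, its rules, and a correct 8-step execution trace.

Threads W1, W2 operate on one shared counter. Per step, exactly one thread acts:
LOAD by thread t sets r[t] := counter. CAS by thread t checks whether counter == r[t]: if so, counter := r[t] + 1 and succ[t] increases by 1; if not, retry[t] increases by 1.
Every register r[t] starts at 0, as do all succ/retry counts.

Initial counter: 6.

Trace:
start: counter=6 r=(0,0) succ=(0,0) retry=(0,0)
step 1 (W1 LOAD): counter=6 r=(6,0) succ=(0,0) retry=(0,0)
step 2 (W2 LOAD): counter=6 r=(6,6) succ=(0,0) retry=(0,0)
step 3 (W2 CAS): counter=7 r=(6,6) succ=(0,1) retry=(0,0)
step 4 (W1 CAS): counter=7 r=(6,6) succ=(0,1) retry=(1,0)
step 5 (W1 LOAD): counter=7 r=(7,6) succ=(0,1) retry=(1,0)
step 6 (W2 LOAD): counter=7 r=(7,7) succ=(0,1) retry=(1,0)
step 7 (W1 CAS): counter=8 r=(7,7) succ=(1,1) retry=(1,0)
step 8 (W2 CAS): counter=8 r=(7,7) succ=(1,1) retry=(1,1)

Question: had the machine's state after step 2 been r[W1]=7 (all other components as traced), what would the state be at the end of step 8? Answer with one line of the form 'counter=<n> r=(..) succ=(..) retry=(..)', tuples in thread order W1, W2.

counter=9 r=(8,8) succ=(2,1) retry=(0,1)

state after step 2 := counter=6 r=(7,6) succ=(0,0) retry=(0,0)
step 3 (W2 CAS): counter=7 r=(7,6) succ=(0,1) retry=(0,0)
step 4 (W1 CAS): counter=8 r=(7,6) succ=(1,1) retry=(0,0)
step 5 (W1 LOAD): counter=8 r=(8,6) succ=(1,1) retry=(0,0)
step 6 (W2 LOAD): counter=8 r=(8,8) succ=(1,1) retry=(0,0)
step 7 (W1 CAS): counter=9 r=(8,8) succ=(2,1) retry=(0,0)
step 8 (W2 CAS): counter=9 r=(8,8) succ=(2,1) retry=(0,1)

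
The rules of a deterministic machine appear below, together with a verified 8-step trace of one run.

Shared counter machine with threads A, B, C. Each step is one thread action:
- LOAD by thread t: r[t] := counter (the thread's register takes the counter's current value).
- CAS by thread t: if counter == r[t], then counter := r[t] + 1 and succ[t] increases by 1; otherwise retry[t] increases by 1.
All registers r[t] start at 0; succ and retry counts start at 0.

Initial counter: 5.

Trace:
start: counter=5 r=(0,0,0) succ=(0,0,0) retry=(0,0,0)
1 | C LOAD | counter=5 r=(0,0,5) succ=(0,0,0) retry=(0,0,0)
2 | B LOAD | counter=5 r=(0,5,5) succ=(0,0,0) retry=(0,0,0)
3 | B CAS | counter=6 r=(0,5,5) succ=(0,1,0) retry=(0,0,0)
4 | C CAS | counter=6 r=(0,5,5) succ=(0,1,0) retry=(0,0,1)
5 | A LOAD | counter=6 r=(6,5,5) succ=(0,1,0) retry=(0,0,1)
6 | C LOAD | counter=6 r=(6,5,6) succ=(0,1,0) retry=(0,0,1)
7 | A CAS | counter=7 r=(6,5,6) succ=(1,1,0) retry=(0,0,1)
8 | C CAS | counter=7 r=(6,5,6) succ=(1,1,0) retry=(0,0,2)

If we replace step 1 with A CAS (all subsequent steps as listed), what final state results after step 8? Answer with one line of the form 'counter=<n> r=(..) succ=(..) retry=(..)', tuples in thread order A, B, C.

(re-executing from step 1 with the substitution; state before step 1: counter=5 r=(0,0,0) succ=(0,0,0) retry=(0,0,0))
1 | A CAS | counter=5 r=(0,0,0) succ=(0,0,0) retry=(1,0,0)
2 | B LOAD | counter=5 r=(0,5,0) succ=(0,0,0) retry=(1,0,0)
3 | B CAS | counter=6 r=(0,5,0) succ=(0,1,0) retry=(1,0,0)
4 | C CAS | counter=6 r=(0,5,0) succ=(0,1,0) retry=(1,0,1)
5 | A LOAD | counter=6 r=(6,5,0) succ=(0,1,0) retry=(1,0,1)
6 | C LOAD | counter=6 r=(6,5,6) succ=(0,1,0) retry=(1,0,1)
7 | A CAS | counter=7 r=(6,5,6) succ=(1,1,0) retry=(1,0,1)
8 | C CAS | counter=7 r=(6,5,6) succ=(1,1,0) retry=(1,0,2)

counter=7 r=(6,5,6) succ=(1,1,0) retry=(1,0,2)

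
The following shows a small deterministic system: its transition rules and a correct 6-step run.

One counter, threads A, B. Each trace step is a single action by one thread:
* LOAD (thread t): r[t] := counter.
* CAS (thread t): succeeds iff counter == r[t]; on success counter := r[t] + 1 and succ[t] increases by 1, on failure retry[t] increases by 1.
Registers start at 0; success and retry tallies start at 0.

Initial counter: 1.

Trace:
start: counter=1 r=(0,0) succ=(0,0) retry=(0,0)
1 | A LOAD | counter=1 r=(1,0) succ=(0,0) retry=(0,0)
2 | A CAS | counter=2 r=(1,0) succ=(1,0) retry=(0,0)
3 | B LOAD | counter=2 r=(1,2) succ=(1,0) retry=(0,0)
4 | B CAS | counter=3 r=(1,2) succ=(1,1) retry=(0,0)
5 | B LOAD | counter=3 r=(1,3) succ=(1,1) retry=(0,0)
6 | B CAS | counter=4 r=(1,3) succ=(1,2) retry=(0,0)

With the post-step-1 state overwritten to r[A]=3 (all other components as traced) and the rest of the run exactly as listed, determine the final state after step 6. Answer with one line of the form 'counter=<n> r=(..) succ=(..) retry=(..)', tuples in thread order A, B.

counter=3 r=(3,2) succ=(0,2) retry=(1,0)

state after step 1 := counter=1 r=(3,0) succ=(0,0) retry=(0,0)
2 | A CAS | counter=1 r=(3,0) succ=(0,0) retry=(1,0)
3 | B LOAD | counter=1 r=(3,1) succ=(0,0) retry=(1,0)
4 | B CAS | counter=2 r=(3,1) succ=(0,1) retry=(1,0)
5 | B LOAD | counter=2 r=(3,2) succ=(0,1) retry=(1,0)
6 | B CAS | counter=3 r=(3,2) succ=(0,2) retry=(1,0)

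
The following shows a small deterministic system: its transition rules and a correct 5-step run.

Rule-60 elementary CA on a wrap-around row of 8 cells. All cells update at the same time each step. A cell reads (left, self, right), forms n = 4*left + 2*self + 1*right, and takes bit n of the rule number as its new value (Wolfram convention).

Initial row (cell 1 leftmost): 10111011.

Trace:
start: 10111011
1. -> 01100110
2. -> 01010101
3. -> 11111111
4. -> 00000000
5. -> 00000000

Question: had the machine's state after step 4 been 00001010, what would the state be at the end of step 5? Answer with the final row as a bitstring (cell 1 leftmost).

state after step 4 := 00001010
5. -> 00001111

00001111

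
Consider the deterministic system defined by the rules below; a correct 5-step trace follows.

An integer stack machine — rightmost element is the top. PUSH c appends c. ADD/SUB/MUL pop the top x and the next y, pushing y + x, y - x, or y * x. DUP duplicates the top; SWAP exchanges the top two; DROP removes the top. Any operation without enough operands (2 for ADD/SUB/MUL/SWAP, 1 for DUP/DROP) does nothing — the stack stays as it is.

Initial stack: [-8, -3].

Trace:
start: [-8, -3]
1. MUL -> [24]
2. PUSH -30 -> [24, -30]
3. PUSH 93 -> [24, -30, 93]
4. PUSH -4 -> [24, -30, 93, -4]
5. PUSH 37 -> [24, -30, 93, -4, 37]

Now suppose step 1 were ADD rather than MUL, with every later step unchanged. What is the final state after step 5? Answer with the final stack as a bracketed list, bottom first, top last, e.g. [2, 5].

(re-executing from step 1 with the substitution; state before step 1: [-8, -3])
1. ADD -> [-11]
2. PUSH -30 -> [-11, -30]
3. PUSH 93 -> [-11, -30, 93]
4. PUSH -4 -> [-11, -30, 93, -4]
5. PUSH 37 -> [-11, -30, 93, -4, 37]

[-11, -30, 93, -4, 37]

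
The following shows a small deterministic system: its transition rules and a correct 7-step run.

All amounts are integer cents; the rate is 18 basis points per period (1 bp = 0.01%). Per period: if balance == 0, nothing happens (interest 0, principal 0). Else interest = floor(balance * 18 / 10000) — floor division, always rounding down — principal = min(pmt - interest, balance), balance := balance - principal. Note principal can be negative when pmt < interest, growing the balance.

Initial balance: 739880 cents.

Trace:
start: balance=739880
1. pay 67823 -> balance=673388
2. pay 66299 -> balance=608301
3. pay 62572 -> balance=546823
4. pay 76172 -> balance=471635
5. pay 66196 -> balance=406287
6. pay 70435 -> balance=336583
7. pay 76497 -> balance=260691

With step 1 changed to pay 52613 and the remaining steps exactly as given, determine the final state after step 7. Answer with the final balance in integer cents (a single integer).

(re-executing from step 1 with the substitution; state before step 1: balance=739880)
1. pay 52613 -> balance=688598
2. pay 66299 -> balance=623538
3. pay 62572 -> balance=562088
4. pay 76172 -> balance=486927
5. pay 66196 -> balance=421607
6. pay 70435 -> balance=351930
7. pay 76497 -> balance=276066

276066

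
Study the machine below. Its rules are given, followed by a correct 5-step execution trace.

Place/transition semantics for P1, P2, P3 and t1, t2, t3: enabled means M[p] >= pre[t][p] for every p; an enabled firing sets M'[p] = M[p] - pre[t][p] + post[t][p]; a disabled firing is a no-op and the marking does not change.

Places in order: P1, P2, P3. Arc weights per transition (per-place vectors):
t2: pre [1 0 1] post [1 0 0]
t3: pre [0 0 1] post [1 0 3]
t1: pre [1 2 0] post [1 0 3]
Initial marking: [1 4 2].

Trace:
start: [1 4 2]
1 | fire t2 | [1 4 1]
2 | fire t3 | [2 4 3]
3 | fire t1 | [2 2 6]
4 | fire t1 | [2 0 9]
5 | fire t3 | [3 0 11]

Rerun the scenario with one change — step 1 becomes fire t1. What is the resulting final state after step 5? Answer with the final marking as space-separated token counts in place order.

3 0 12

(re-executing from step 1 with the substitution; state before step 1: [1 4 2])
1 | fire t1 | [1 2 5]
2 | fire t3 | [2 2 7]
3 | fire t1 | [2 0 10]
4 | fire t1 | [2 0 10]
5 | fire t3 | [3 0 12]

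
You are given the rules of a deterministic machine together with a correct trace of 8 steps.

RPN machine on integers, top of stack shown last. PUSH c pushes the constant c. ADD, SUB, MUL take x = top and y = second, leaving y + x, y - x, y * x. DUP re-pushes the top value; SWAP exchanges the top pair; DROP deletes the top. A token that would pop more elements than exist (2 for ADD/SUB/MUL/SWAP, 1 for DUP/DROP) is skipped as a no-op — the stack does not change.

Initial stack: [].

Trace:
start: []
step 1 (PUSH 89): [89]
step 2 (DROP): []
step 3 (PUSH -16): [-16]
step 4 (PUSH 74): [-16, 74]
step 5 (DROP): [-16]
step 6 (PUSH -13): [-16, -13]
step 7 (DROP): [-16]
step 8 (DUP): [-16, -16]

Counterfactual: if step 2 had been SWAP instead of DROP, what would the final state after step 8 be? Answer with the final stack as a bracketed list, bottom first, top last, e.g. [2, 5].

[89, -16, -16]

(re-executing from step 2 with the substitution; state before step 2: [89])
step 2 (SWAP): [89]
step 3 (PUSH -16): [89, -16]
step 4 (PUSH 74): [89, -16, 74]
step 5 (DROP): [89, -16]
step 6 (PUSH -13): [89, -16, -13]
step 7 (DROP): [89, -16]
step 8 (DUP): [89, -16, -16]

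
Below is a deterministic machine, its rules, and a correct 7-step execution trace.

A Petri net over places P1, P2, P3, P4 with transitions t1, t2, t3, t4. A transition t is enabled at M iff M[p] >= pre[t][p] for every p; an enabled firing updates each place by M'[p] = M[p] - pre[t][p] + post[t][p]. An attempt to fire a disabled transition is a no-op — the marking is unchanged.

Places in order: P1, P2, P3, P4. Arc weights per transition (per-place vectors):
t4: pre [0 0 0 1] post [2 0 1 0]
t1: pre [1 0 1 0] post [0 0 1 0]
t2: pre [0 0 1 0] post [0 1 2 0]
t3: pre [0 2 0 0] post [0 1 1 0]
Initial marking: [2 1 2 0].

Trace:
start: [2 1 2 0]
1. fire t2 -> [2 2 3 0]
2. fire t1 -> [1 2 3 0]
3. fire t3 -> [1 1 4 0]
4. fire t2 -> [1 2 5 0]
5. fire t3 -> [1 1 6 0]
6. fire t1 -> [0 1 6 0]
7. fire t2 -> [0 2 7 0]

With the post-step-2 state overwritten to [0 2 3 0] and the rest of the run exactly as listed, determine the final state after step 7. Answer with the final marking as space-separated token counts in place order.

state after step 2 := [0 2 3 0]
3. fire t3 -> [0 1 4 0]
4. fire t2 -> [0 2 5 0]
5. fire t3 -> [0 1 6 0]
6. fire t1 -> [0 1 6 0]
7. fire t2 -> [0 2 7 0]

0 2 7 0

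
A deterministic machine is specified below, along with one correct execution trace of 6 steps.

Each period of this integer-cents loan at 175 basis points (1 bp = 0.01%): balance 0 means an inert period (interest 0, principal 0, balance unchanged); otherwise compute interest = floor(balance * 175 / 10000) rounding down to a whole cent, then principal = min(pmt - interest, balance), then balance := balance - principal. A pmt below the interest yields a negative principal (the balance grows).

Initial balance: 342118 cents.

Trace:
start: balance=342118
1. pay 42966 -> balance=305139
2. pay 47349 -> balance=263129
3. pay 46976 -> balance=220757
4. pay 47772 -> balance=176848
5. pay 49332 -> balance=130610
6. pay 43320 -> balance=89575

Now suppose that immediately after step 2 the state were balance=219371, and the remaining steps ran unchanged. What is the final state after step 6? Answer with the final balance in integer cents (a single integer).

42674

state after step 2 := balance=219371
3. pay 46976 -> balance=176233
4. pay 47772 -> balance=131545
5. pay 49332 -> balance=84515
6. pay 43320 -> balance=42674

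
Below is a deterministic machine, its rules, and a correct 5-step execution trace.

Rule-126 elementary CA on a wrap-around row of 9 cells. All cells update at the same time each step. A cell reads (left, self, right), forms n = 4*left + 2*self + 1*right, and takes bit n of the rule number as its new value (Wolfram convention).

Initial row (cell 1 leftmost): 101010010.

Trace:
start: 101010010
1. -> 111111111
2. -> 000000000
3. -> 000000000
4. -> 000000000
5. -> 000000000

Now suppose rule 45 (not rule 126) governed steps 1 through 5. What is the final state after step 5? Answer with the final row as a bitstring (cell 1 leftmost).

(re-executing steps 1..5 under rule 45; state before step 1: 101010010)
1. -> 111110011
2. -> 000000010
3. -> 111111010
4. -> 100000111
5. -> 001110100

001110100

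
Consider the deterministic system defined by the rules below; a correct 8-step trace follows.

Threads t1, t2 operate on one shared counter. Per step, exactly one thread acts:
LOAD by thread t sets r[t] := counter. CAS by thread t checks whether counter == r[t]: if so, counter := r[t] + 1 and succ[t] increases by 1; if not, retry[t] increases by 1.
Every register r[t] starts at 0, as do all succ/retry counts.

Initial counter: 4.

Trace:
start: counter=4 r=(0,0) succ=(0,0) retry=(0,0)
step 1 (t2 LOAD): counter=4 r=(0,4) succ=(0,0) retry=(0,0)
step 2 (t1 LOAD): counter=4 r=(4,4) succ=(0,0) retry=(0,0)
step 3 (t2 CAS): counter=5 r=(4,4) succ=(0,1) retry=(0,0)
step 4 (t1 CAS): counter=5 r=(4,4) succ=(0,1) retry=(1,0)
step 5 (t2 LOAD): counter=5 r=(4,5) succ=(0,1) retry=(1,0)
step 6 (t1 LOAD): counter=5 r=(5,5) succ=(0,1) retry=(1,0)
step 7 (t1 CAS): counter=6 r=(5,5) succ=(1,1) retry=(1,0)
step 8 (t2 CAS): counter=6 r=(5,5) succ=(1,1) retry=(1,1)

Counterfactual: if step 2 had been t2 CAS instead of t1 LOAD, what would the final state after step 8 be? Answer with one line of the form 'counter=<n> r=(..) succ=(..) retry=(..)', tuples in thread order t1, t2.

(re-executing from step 2 with the substitution; state before step 2: counter=4 r=(0,4) succ=(0,0) retry=(0,0))
step 2 (t2 CAS): counter=5 r=(0,4) succ=(0,1) retry=(0,0)
step 3 (t2 CAS): counter=5 r=(0,4) succ=(0,1) retry=(0,1)
step 4 (t1 CAS): counter=5 r=(0,4) succ=(0,1) retry=(1,1)
step 5 (t2 LOAD): counter=5 r=(0,5) succ=(0,1) retry=(1,1)
step 6 (t1 LOAD): counter=5 r=(5,5) succ=(0,1) retry=(1,1)
step 7 (t1 CAS): counter=6 r=(5,5) succ=(1,1) retry=(1,1)
step 8 (t2 CAS): counter=6 r=(5,5) succ=(1,1) retry=(1,2)

counter=6 r=(5,5) succ=(1,1) retry=(1,2)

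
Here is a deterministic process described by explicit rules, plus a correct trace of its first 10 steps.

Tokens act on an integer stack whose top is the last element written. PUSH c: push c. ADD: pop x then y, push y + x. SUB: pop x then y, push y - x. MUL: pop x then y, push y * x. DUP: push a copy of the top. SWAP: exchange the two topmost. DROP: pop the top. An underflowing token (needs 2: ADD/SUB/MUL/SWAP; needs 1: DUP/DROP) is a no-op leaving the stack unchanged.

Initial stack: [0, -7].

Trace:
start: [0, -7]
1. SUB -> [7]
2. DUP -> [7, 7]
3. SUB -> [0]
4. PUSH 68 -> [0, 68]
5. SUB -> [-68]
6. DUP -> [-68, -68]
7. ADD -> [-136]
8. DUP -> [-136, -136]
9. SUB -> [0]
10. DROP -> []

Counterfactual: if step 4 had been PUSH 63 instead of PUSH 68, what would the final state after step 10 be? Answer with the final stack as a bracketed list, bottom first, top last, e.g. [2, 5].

(re-executing from step 4 with the substitution; state before step 4: [0])
4. PUSH 63 -> [0, 63]
5. SUB -> [-63]
6. DUP -> [-63, -63]
7. ADD -> [-126]
8. DUP -> [-126, -126]
9. SUB -> [0]
10. DROP -> []

[]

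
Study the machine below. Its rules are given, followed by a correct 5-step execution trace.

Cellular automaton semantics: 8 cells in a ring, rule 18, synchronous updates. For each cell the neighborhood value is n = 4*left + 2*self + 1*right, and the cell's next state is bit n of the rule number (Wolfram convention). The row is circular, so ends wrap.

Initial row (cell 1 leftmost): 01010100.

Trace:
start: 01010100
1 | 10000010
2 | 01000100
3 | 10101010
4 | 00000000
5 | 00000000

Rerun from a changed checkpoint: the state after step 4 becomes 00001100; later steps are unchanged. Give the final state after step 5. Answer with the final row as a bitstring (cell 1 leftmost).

00010010

state after step 4 := 00001100
5 | 00010010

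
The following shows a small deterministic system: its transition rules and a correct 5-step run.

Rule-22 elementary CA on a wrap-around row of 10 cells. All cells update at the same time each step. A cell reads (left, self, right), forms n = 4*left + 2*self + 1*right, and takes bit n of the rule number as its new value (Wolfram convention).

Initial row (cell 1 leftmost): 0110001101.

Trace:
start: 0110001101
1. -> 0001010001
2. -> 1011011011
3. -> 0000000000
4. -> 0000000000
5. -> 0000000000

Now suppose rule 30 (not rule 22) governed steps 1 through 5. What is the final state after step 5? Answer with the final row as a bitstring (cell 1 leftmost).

(re-executing steps 1..5 under rule 30; state before step 1: 0110001101)
1. -> 0101011001
2. -> 0101010111
3. -> 0101010100
4. -> 1101010110
5. -> 1001010100

1001010100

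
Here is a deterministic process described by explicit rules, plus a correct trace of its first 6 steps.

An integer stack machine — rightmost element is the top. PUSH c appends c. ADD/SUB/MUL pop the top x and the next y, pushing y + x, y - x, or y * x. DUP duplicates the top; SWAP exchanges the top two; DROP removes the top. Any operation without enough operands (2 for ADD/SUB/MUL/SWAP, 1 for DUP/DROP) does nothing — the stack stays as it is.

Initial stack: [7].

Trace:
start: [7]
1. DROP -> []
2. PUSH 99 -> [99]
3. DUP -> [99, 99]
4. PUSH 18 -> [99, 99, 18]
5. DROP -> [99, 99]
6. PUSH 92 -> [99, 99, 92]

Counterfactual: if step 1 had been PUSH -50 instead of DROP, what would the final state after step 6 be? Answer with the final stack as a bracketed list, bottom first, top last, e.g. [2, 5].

(re-executing from step 1 with the substitution; state before step 1: [7])
1. PUSH -50 -> [7, -50]
2. PUSH 99 -> [7, -50, 99]
3. DUP -> [7, -50, 99, 99]
4. PUSH 18 -> [7, -50, 99, 99, 18]
5. DROP -> [7, -50, 99, 99]
6. PUSH 92 -> [7, -50, 99, 99, 92]

[7, -50, 99, 99, 92]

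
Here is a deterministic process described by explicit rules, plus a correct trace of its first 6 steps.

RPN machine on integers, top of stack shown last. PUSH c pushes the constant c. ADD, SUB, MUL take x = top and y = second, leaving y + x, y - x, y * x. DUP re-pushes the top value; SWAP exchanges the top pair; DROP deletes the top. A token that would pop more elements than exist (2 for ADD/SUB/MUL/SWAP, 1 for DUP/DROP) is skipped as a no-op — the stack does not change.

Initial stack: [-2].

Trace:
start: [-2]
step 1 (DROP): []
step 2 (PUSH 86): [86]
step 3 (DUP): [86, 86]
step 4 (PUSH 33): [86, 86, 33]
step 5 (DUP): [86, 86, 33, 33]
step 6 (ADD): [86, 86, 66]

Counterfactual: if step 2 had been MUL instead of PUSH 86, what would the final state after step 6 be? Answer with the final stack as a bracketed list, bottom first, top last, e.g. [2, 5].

(re-executing from step 2 with the substitution; state before step 2: [])
step 2 (MUL): []
step 3 (DUP): []
step 4 (PUSH 33): [33]
step 5 (DUP): [33, 33]
step 6 (ADD): [66]

[66]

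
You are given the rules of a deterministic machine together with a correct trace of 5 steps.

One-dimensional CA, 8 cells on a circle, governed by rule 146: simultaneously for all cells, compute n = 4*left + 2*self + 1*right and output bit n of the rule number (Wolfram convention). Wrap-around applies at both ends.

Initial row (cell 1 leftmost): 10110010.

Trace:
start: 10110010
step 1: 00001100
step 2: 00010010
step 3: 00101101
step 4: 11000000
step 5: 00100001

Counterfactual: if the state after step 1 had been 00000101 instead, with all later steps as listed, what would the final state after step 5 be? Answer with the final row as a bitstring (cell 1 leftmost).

state after step 1 := 00000101
step 2: 10001000
step 3: 01010101
step 4: 00000000
step 5: 00000000

00000000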